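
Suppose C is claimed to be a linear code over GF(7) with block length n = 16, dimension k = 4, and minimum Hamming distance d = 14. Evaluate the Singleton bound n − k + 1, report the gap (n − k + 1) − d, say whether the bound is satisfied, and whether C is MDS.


Singleton RHS = n − k + 1 = 13, slack = -1, bound violated (no such code; not MDS).

Singleton bound: d ≤ n − k + 1.
Here n = 16, k = 4, so n − k + 1 = 13.
Given d = 14, check d ≤ 13: NO.
Slack = (n − k + 1) − d = -1.
The slack is negative: d = 14 exceeds n − k + 1 = 13 by 1, so the Singleton bound is violated and no linear [16, 4, 14]_7 code can exist. In particular it is not MDS (MDS requires d = n − k + 1 exactly).
Description: the claimed parameters are [16, 4, 14]_7; such a code would be impossible (violates the Singleton bound).


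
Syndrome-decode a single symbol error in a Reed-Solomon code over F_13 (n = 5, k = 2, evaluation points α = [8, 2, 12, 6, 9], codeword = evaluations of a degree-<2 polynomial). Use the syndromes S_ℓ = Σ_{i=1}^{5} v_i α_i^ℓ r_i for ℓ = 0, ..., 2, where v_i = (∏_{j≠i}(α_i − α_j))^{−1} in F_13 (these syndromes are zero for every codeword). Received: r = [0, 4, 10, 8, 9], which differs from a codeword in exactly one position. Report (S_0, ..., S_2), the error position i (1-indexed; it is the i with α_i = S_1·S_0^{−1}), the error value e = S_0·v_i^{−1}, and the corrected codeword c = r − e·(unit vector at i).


S = (2, 4, 8), error at position 2, error magnitude e = 6, c = [0, 11, 10, 8, 9].

Step 1: column multipliers v_i = (∏_{j≠i}(α_i − α_j))^{−1} mod 13.
  i = 1 (α = 8): (8−2)(8−12)(8−6)(8−9) = 6·(−4)·2·(−1) = 48 ≡ 9, so v_1 = 9^{−1} = 3 (mod 13).
  i = 2 (α = 2): (2−8)(2−12)(2−6)(2−9) = (−6)·(−10)·(−4)·(−7) = 1680 ≡ 3, so v_2 = 3^{−1} = 9 (mod 13).
  i = 3 (α = 12): (12−8)(12−2)(12−6)(12−9) = 4·10·6·3 = 720 ≡ 5, so v_3 = 5^{−1} = 8 (mod 13).
  i = 4 (α = 6): (6−8)(6−2)(6−12)(6−9) = (−2)·4·(−6)·(−3) = −144 ≡ 12, so v_4 = 12^{−1} = 12 (mod 13).
  i = 5 (α = 9): (9−8)(9−2)(9−12)(9−6) = 1·7·(−3)·3 = −63 ≡ 2, so v_5 = 2^{−1} = 7 (mod 13).
  v = [3, 9, 8, 12, 7].
Step 2: syndromes of r = [0, 4, 10, 8, 9] (all sums mod 13).
  S_0 = Σ v_i r_i = 3·0 + 9·4 + 8·10 + 12·8 + 7·9 = 275 ≡ 2.
  S_1 = Σ v_i α_i r_i = 3·8·0 + 9·2·4 + 8·12·10 + 12·6·8 + 7·9·9 = 2175 ≡ 4.
  α_i^2 mod 13 = [12, 4, 1, 10, 3].
  S_2 = Σ v_i α_i^2 r_i = 3·12·0 + 9·4·4 + 8·1·10 + 12·10·8 + 7·3·9 = 1373 ≡ 8.
  S = (2, 4, 8) ≠ 0, so r is not a codeword (an error is present).
Step 3: locate the error. For a single error e at position i, S_ℓ = v_i·e·α_i^ℓ, so α_err = S_1/S_0.
  S_0^{−1} = 2^{−1} = 7 (mod 13), so α_err = 4·7 = 28 ≡ 2 = α_2. Error position i = 2.
  Consistency check: S_2/S_1 = 8·10 = 80 ≡ 2 = α_err ✓ (single-error assumption holds).
Step 4: error magnitude e = S_0/v_2 = S_0·∏_{j≠2}(α_2 − α_j) = 2·3 = 6 ≡ 6 (mod 13).
Step 5: correct position 2: c_2 = r_2 − e = 4 − 6 ≡ 11 (mod 13). Hence c = [0, 11, 10, 8, 9].
  Check: interpolating c through the α_i gives m(x) = 6 + 9·x (degree < 2) with m(α_i) = c_i for every i, so c is indeed a codeword.


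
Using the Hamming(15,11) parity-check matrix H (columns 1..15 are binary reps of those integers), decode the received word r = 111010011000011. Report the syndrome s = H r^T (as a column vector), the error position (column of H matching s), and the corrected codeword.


s = (0, 1, 0, 1)^T, error position = 5, corrected codeword c = 111000011000011

Compute s = H r^T mod 2 one row at a time:
  s_1 = 1 + 1 + 0 + 0 + 0 + 0 + 1 + 1 = 4 ≡ 0 (mod 2).
  s_2 = 0 + 1 + 0 + 0 + 0 + 0 + 1 + 1 = 3 ≡ 1 (mod 2).
  s_3 = 1 + 1 + 0 + 0 + 0 + 0 + 1 + 1 = 4 ≡ 0 (mod 2).
  s_4 = 1 + 1 + 1 + 0 + 1 + 0 + 0 + 1 = 5 ≡ 1 (mod 2).
s = (0, 1, 0, 1)^T — this equals column 5 of H (binary 0101), so error is at position 5.
Correct: flip bit 5 of r = 111010011000011 to get c = 111000011000011.


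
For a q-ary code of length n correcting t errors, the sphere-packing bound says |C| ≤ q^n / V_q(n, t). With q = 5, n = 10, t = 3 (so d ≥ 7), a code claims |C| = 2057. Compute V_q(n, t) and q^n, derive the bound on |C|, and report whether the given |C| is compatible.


V_q(n, t) = 8441, q^n = 9765625, Hamming bound = 1156, |C| = 2057 > bound (violated).

Step 1: Compute V_q(n, t) = Σ_{j=0}^3 C(n, j) (q−1)^j.
  j = 0: C(10,0)·(4)^0 = 1·1 = 1.
  j = 1: C(10,1)·(4)^1 = 10·4 = 40.
  j = 2: C(10,2)·(4)^2 = 45·16 = 720.
  j = 3: C(10,3)·(4)^3 = 120·64 = 7680.
  V_q(n, t) = 1 + 40 + 720 + 7680 = 8441.
Step 2: q^n = 5^10 = 9765625.
Step 3: Hamming bound ⌊q^n / V_q(n,t)⌋ = ⌊9765625/8441⌋ = 1156.
Step 4: Compare |C| = 2057 to 1156: violated.
The claimed |C| lies above the Hamming bound, so no 5-ary code of length 10 with d ≥ 7 can have 2057 codewords.


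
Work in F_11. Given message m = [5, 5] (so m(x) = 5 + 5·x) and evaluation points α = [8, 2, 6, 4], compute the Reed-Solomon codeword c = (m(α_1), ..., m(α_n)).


c = [1, 4, 2, 3]

Message polynomial: m(x) = 5 + 5·x (mod 11).
For each evaluation point α_i, compute m(α_i) mod 11:
  α_1 = 8: Horner steps 5 → 1, so m(8) = 1.
  α_2 = 2: Horner steps 5 → 4, so m(2) = 4.
  α_3 = 6: Horner steps 5 → 2, so m(6) = 2.
  α_4 = 4: Horner steps 5 → 3, so m(4) = 3.
Codeword c = [1, 4, 2, 3] ∈ F_11^4.


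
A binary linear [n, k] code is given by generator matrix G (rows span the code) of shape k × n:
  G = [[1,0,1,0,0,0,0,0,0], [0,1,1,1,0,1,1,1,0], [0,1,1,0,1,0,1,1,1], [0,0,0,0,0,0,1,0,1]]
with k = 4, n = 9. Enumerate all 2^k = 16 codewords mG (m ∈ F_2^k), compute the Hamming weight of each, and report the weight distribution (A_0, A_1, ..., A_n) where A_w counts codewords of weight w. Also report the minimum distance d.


Weight distribution: A_0 = 1, A_2 = 2, A_4 = 5, A_6 = 8. Minimum distance d = 2.

Enumerate all 2^4 = 16 messages m ∈ F_2^4.
For each, compute codeword c = mG in F_2^9, then tally its weight.
  m = 0000 → c = 000000000, weight = 0.
  m = 1000 → c = 101000000, weight = 2.
  m = 0100 → c = 011101110, weight = 6.
  m = 1100 → c = 110101110, weight = 6.
  m = 0010 → c = 011010111, weight = 6.
  m = 1010 → c = 110010111, weight = 6.
  m = 0110 → c = 000111001, weight = 4.
  m = 1110 → c = 101111001, weight = 6.
  m = 0001 → c = 000000101, weight = 2.
  m = 1001 → c = 101000101, weight = 4.
  m = 0101 → c = 011101011, weight = 6.
  m = 1101 → c = 110101011, weight = 6.
  m = 0011 → c = 011010010, weight = 4.
  m = 1011 → c = 110010010, weight = 4.
  m = 0111 → c = 000111100, weight = 4.
  m = 1111 → c = 101111100, weight = 6.
Tally weights:
  weight 0: 1 codewords.
  weight 2: 2 codewords.
  weight 4: 5 codewords.
  weight 6: 8 codewords.
Minimum distance d = smallest w > 0 with A_w > 0 = 2.
Sanity: Σ A_w = 16 = 2^4 = 16 ✓.


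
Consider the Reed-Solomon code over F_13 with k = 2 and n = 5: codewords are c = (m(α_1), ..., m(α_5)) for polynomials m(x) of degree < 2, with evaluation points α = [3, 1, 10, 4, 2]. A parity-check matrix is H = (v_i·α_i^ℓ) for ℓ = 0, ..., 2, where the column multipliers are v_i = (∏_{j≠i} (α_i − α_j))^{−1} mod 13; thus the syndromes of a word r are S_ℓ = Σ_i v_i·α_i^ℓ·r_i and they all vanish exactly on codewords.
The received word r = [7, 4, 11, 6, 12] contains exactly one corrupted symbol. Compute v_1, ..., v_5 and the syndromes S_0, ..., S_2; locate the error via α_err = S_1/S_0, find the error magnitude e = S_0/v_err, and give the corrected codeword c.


S = (10, 1, 4), error at position 4, error magnitude e = 4, c = [7, 4, 11, 2, 12].

Step 1: column multipliers v_i = (∏_{j≠i}(α_i − α_j))^{−1} mod 13.
  i = 1 (α = 3): (3−1)(3−10)(3−4)(3−2) = 2·(−7)·(−1)·1 = 14 ≡ 1, so v_1 = 1^{−1} = 1 (mod 13).
  i = 2 (α = 1): (1−3)(1−10)(1−4)(1−2) = (−2)·(−9)·(−3)·(−1) = 54 ≡ 2, so v_2 = 2^{−1} = 7 (mod 13).
  i = 3 (α = 10): (10−3)(10−1)(10−4)(10−2) = 7·9·6·8 = 3024 ≡ 8, so v_3 = 8^{−1} = 5 (mod 13).
  i = 4 (α = 4): (4−3)(4−1)(4−10)(4−2) = 1·3·(−6)·2 = −36 ≡ 3, so v_4 = 3^{−1} = 9 (mod 13).
  i = 5 (α = 2): (2−3)(2−1)(2−10)(2−4) = (−1)·1·(−8)·(−2) = −16 ≡ 10, so v_5 = 10^{−1} = 4 (mod 13).
  v = [1, 7, 5, 9, 4].
Step 2: syndromes of r = [7, 4, 11, 6, 12] (all sums mod 13).
  S_0 = Σ v_i r_i = 1·7 + 7·4 + 5·11 + 9·6 + 4·12 = 192 ≡ 10.
  S_1 = Σ v_i α_i r_i = 1·3·7 + 7·1·4 + 5·10·11 + 9·4·6 + 4·2·12 = 911 ≡ 1.
  α_i^2 mod 13 = [9, 1, 9, 3, 4].
  S_2 = Σ v_i α_i^2 r_i = 1·9·7 + 7·1·4 + 5·9·11 + 9·3·6 + 4·4·12 = 940 ≡ 4.
  S = (10, 1, 4) ≠ 0, so r is not a codeword (an error is present).
Step 3: locate the error. For a single error e at position i, S_ℓ = v_i·e·α_i^ℓ, so α_err = S_1/S_0.
  S_0^{−1} = 10^{−1} = 4 (mod 13), so α_err = 1·4 = 4 ≡ 4 = α_4. Error position i = 4.
  Consistency check: S_2/S_1 = 4·1 = 4 ≡ 4 = α_err ✓ (single-error assumption holds).
Step 4: error magnitude e = S_0/v_4 = S_0·∏_{j≠4}(α_4 − α_j) = 10·3 = 30 ≡ 4 (mod 13).
Step 5: correct position 4: c_4 = r_4 − e = 6 − 4 ≡ 2 (mod 13). Hence c = [7, 4, 11, 2, 12].
  Check: interpolating c through the α_i gives m(x) = 9 + 8·x (degree < 2) with m(α_i) = c_i for every i, so c is indeed a codeword.


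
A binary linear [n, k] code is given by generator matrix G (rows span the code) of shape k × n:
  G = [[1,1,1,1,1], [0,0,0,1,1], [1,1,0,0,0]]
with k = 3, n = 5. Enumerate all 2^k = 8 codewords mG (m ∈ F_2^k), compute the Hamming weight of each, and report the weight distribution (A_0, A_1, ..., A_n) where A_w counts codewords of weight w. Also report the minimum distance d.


Weight distribution: A_0 = 1, A_1 = 1, A_2 = 2, A_3 = 2, A_4 = 1, A_5 = 1. Minimum distance d = 1.

Enumerate all 2^3 = 8 messages m ∈ F_2^3.
For each, compute codeword c = mG in F_2^5, then tally its weight.
  m = 000 → c = 00000, weight = 0.
  m = 100 → c = 11111, weight = 5.
  m = 010 → c = 00011, weight = 2.
  m = 110 → c = 11100, weight = 3.
  m = 001 → c = 11000, weight = 2.
  m = 101 → c = 00111, weight = 3.
  m = 011 → c = 11011, weight = 4.
  m = 111 → c = 00100, weight = 1.
Tally weights:
  weight 0: 1 codewords.
  weight 1: 1 codewords.
  weight 2: 2 codewords.
  weight 3: 2 codewords.
  weight 4: 1 codewords.
  weight 5: 1 codewords.
Minimum distance d = smallest w > 0 with A_w > 0 = 1.
Sanity: Σ A_w = 8 = 2^3 = 8 ✓.


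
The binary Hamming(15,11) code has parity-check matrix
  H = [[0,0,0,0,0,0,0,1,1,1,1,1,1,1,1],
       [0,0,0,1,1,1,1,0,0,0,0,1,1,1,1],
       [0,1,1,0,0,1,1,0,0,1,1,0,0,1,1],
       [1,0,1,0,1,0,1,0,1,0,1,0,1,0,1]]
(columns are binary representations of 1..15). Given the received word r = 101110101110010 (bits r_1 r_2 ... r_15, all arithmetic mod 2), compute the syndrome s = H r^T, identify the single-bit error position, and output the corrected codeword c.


s = (0, 0, 1, 0)^T, error position = 2, corrected codeword c = 111110101110010

Compute s = H r^T mod 2 one row at a time:
  s_1 = 0 + 1 + 1 + 1 + 0 + 0 + 1 + 0 = 4 ≡ 0 (mod 2).
  s_2 = 1 + 1 + 0 + 1 + 0 + 0 + 1 + 0 = 4 ≡ 0 (mod 2).
  s_3 = 0 + 1 + 0 + 1 + 1 + 1 + 1 + 0 = 5 ≡ 1 (mod 2).
  s_4 = 1 + 1 + 1 + 1 + 1 + 1 + 0 + 0 = 6 ≡ 0 (mod 2).
s = (0, 0, 1, 0)^T — this equals column 2 of H (binary 0010), so error is at position 2.
Correct: flip bit 2 of r = 101110101110010 to get c = 111110101110010.


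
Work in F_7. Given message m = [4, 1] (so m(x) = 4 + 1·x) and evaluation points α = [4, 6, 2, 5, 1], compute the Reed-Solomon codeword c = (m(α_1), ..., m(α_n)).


c = [1, 3, 6, 2, 5]

Message polynomial: m(x) = 4 + 1·x (mod 7).
For each evaluation point α_i, compute m(α_i) mod 7:
  α_1 = 4: Horner steps 1 → 1, so m(4) = 1.
  α_2 = 6: Horner steps 1 → 3, so m(6) = 3.
  α_3 = 2: Horner steps 1 → 6, so m(2) = 6.
  α_4 = 5: Horner steps 1 → 2, so m(5) = 2.
  α_5 = 1: Horner steps 1 → 5, so m(1) = 5.
Codeword c = [1, 3, 6, 2, 5] ∈ F_7^5.


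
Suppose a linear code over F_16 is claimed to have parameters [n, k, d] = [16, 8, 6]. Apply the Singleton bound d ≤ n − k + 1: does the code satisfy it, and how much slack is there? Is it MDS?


Singleton RHS = n − k + 1 = 9, slack = 3, bound satisfied, not MDS.

Singleton bound: d ≤ n − k + 1.
Here n = 16, k = 8, so n − k + 1 = 9.
Given d = 6, check d ≤ 9: YES.
Slack = (n − k + 1) − d = 3.
The code is NOT MDS (slack = 3 > 0).
Description: the claimed parameters are [16, 8, 6]_16; such a code would be non-MDS.


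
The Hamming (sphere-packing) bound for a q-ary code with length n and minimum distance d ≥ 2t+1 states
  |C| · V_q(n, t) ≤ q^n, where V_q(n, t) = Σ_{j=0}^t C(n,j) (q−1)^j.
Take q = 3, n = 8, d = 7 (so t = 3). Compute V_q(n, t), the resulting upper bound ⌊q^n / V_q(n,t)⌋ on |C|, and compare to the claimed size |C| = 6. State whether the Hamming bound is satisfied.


V_q(n, t) = 577, q^n = 6561, Hamming bound = 11, |C| = 6 ≤ bound (satisfied).

Step 1: Compute V_q(n, t) = Σ_{j=0}^3 C(n, j) (q−1)^j.
  j = 0: C(8,0)·(2)^0 = 1·1 = 1.
  j = 1: C(8,1)·(2)^1 = 8·2 = 16.
  j = 2: C(8,2)·(2)^2 = 28·4 = 112.
  j = 3: C(8,3)·(2)^3 = 56·8 = 448.
  V_q(n, t) = 1 + 16 + 112 + 448 = 577.
Step 2: q^n = 3^8 = 6561.
Step 3: Hamming bound ⌊q^n / V_q(n,t)⌋ = ⌊6561/577⌋ = 11.
Step 4: Compare |C| = 6 to 11: satisfied.
The claimed |C| lies below the Hamming bound.


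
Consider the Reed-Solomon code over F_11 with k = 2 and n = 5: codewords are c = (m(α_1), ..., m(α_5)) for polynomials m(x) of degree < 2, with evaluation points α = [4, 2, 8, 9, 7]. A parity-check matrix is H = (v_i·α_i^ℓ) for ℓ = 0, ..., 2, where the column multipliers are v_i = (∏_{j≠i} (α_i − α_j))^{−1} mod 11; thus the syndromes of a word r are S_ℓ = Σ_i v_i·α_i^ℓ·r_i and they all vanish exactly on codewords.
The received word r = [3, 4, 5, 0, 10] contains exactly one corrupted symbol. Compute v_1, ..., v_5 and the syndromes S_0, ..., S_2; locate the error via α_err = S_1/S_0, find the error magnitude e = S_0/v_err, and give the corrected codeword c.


S = (1, 2, 4), error at position 2, error magnitude e = 2, c = [3, 2, 5, 0, 10].

Step 1: column multipliers v_i = (∏_{j≠i}(α_i − α_j))^{−1} mod 11.
  i = 1 (α = 4): (4−2)(4−8)(4−9)(4−7) = 2·(−4)·(−5)·(−3) = −120 ≡ 1, so v_1 = 1^{−1} = 1 (mod 11).
  i = 2 (α = 2): (2−4)(2−8)(2−9)(2−7) = (−2)·(−6)·(−7)·(−5) = 420 ≡ 2, so v_2 = 2^{−1} = 6 (mod 11).
  i = 3 (α = 8): (8−4)(8−2)(8−9)(8−7) = 4·6·(−1)·1 = −24 ≡ 9, so v_3 = 9^{−1} = 5 (mod 11).
  i = 4 (α = 9): (9−4)(9−2)(9−8)(9−7) = 5·7·1·2 = 70 ≡ 4, so v_4 = 4^{−1} = 3 (mod 11).
  i = 5 (α = 7): (7−4)(7−2)(7−8)(7−9) = 3·5·(−1)·(−2) = 30 ≡ 8, so v_5 = 8^{−1} = 7 (mod 11).
  v = [1, 6, 5, 3, 7].
Step 2: syndromes of r = [3, 4, 5, 0, 10] (all sums mod 11).
  S_0 = Σ v_i r_i = 1·3 + 6·4 + 5·5 + 3·0 + 7·10 = 122 ≡ 1.
  S_1 = Σ v_i α_i r_i = 1·4·3 + 6·2·4 + 5·8·5 + 3·9·0 + 7·7·10 = 750 ≡ 2.
  α_i^2 mod 11 = [5, 4, 9, 4, 5].
  S_2 = Σ v_i α_i^2 r_i = 1·5·3 + 6·4·4 + 5·9·5 + 3·4·0 + 7·5·10 = 686 ≡ 4.
  S = (1, 2, 4) ≠ 0, so r is not a codeword (an error is present).
Step 3: locate the error. For a single error e at position i, S_ℓ = v_i·e·α_i^ℓ, so α_err = S_1/S_0.
  S_0^{−1} = 1^{−1} = 1 (mod 11), so α_err = 2·1 = 2 ≡ 2 = α_2. Error position i = 2.
  Consistency check: S_2/S_1 = 4·6 = 24 ≡ 2 = α_err ✓ (single-error assumption holds).
Step 4: error magnitude e = S_0/v_2 = S_0·∏_{j≠2}(α_2 − α_j) = 1·2 = 2 ≡ 2 (mod 11).
Step 5: correct position 2: c_2 = r_2 − e = 4 − 2 ≡ 2 (mod 11). Hence c = [3, 2, 5, 0, 10].
  Check: interpolating c through the α_i gives m(x) = 1 + 6·x (degree < 2) with m(α_i) = c_i for every i, so c is indeed a codeword.


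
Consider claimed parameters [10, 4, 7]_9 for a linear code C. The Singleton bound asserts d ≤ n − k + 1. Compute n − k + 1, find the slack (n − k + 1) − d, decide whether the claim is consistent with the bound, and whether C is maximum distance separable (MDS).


Singleton RHS = n − k + 1 = 7, slack = 0, bound satisfied, MDS.

Singleton bound: d ≤ n − k + 1.
Here n = 10, k = 4, so n − k + 1 = 7.
Given d = 7, check d ≤ 7: YES.
Slack = (n − k + 1) − d = 0.
The code is MDS (slack = 0).
Description: the claimed parameters are [10, 4, 7]_9; such a code would be MDS (meets Singleton bound).


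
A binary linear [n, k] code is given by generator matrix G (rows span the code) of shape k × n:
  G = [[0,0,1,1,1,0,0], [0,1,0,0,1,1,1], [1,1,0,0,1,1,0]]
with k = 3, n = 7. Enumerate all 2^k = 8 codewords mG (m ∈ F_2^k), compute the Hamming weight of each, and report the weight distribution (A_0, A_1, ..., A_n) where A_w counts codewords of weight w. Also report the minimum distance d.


Weight distribution: A_0 = 1, A_2 = 1, A_3 = 1, A_4 = 2, A_5 = 3. Minimum distance d = 2.

Enumerate all 2^3 = 8 messages m ∈ F_2^3.
For each, compute codeword c = mG in F_2^7, then tally its weight.
  m = 000 → c = 0000000, weight = 0.
  m = 100 → c = 0011100, weight = 3.
  m = 010 → c = 0100111, weight = 4.
  m = 110 → c = 0111011, weight = 5.
  m = 001 → c = 1100110, weight = 4.
  m = 101 → c = 1111010, weight = 5.
  m = 011 → c = 1000001, weight = 2.
  m = 111 → c = 1011101, weight = 5.
Tally weights:
  weight 0: 1 codewords.
  weight 2: 1 codewords.
  weight 3: 1 codewords.
  weight 4: 2 codewords.
  weight 5: 3 codewords.
Minimum distance d = smallest w > 0 with A_w > 0 = 2.
Sanity: Σ A_w = 8 = 2^3 = 8 ✓.


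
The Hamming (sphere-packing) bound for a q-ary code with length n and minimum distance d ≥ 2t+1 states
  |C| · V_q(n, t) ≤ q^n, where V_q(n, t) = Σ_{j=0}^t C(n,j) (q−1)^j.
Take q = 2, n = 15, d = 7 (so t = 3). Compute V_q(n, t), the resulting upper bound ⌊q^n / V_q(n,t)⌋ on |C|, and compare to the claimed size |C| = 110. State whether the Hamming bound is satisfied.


V_q(n, t) = 576, q^n = 32768, Hamming bound = 56, |C| = 110 > bound (violated).

Step 1: Compute V_q(n, t) = Σ_{j=0}^3 C(n, j) (q−1)^j.
  j = 0: C(15,0)·(1)^0 = 1·1 = 1.
  j = 1: C(15,1)·(1)^1 = 15·1 = 15.
  j = 2: C(15,2)·(1)^2 = 105·1 = 105.
  j = 3: C(15,3)·(1)^3 = 455·1 = 455.
  V_q(n, t) = 1 + 15 + 105 + 455 = 576.
Step 2: q^n = 2^15 = 32768.
Step 3: Hamming bound ⌊q^n / V_q(n,t)⌋ = ⌊32768/576⌋ = 56.
Step 4: Compare |C| = 110 to 56: violated.
The claimed |C| lies above the Hamming bound, so no 2-ary code of length 15 with d ≥ 7 can have 110 codewords.


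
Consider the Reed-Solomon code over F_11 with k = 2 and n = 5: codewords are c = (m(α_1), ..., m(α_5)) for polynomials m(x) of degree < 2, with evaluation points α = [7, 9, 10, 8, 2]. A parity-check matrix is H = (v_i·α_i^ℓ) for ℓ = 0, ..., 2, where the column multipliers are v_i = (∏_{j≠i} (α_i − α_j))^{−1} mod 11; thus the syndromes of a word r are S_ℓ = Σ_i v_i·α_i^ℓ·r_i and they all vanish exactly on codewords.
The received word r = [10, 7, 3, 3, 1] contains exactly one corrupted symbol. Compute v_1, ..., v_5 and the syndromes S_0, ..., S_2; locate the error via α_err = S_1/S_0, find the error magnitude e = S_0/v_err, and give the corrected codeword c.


S = (9, 2, 9), error at position 3, error magnitude e = 3, c = [10, 7, 0, 3, 1].

Step 1: column multipliers v_i = (∏_{j≠i}(α_i − α_j))^{−1} mod 11.
  i = 1 (α = 7): (7−9)(7−10)(7−8)(7−2) = (−2)·(−3)·(−1)·5 = −30 ≡ 3, so v_1 = 3^{−1} = 4 (mod 11).
  i = 2 (α = 9): (9−7)(9−10)(9−8)(9−2) = 2·(−1)·1·7 = −14 ≡ 8, so v_2 = 8^{−1} = 7 (mod 11).
  i = 3 (α = 10): (10−7)(10−9)(10−8)(10−2) = 3·1·2·8 = 48 ≡ 4, so v_3 = 4^{−1} = 3 (mod 11).
  i = 4 (α = 8): (8−7)(8−9)(8−10)(8−2) = 1·(−1)·(−2)·6 = 12 ≡ 1, so v_4 = 1^{−1} = 1 (mod 11).
  i = 5 (α = 2): (2−7)(2−9)(2−10)(2−8) = (−5)·(−7)·(−8)·(−6) = 1680 ≡ 8, so v_5 = 8^{−1} = 7 (mod 11).
  v = [4, 7, 3, 1, 7].
Step 2: syndromes of r = [10, 7, 3, 3, 1] (all sums mod 11).
  S_0 = Σ v_i r_i = 4·10 + 7·7 + 3·3 + 1·3 + 7·1 = 108 ≡ 9.
  S_1 = Σ v_i α_i r_i = 4·7·10 + 7·9·7 + 3·10·3 + 1·8·3 + 7·2·1 = 849 ≡ 2.
  α_i^2 mod 11 = [5, 4, 1, 9, 4].
  S_2 = Σ v_i α_i^2 r_i = 4·5·10 + 7·4·7 + 3·1·3 + 1·9·3 + 7·4·1 = 460 ≡ 9.
  S = (9, 2, 9) ≠ 0, so r is not a codeword (an error is present).
Step 3: locate the error. For a single error e at position i, S_ℓ = v_i·e·α_i^ℓ, so α_err = S_1/S_0.
  S_0^{−1} = 9^{−1} = 5 (mod 11), so α_err = 2·5 = 10 ≡ 10 = α_3. Error position i = 3.
  Consistency check: S_2/S_1 = 9·6 = 54 ≡ 10 = α_err ✓ (single-error assumption holds).
Step 4: error magnitude e = S_0/v_3 = S_0·∏_{j≠3}(α_3 − α_j) = 9·4 = 36 ≡ 3 (mod 11).
Step 5: correct position 3: c_3 = r_3 − e = 3 − 3 ≡ 0 (mod 11). Hence c = [10, 7, 0, 3, 1].
  Check: interpolating c through the α_i gives m(x) = 4 + 4·x (degree < 2) with m(α_i) = c_i for every i, so c is indeed a codeword.


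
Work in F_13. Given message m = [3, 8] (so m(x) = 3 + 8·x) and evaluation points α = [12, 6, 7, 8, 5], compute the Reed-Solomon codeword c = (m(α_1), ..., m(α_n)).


c = [8, 12, 7, 2, 4]

Message polynomial: m(x) = 3 + 8·x (mod 13).
For each evaluation point α_i, compute m(α_i) mod 13:
  α_1 = 12: Horner steps 8 → 8, so m(12) = 8.
  α_2 = 6: Horner steps 8 → 12, so m(6) = 12.
  α_3 = 7: Horner steps 8 → 7, so m(7) = 7.
  α_4 = 8: Horner steps 8 → 2, so m(8) = 2.
  α_5 = 5: Horner steps 8 → 4, so m(5) = 4.
Codeword c = [8, 12, 7, 2, 4] ∈ F_13^5.


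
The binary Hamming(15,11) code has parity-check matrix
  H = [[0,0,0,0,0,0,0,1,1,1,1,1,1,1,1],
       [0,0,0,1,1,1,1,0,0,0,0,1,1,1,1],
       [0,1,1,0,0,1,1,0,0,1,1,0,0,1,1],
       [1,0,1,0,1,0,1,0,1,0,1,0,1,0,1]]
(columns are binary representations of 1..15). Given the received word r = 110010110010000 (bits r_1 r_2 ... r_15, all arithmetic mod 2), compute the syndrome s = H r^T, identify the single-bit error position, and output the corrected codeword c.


s = (0, 0, 1, 0)^T, error position = 2, corrected codeword c = 100010110010000

Compute s = H r^T mod 2 one row at a time:
  s_1 = 1 + 0 + 0 + 1 + 0 + 0 + 0 + 0 = 2 ≡ 0 (mod 2).
  s_2 = 0 + 1 + 0 + 1 + 0 + 0 + 0 + 0 = 2 ≡ 0 (mod 2).
  s_3 = 1 + 0 + 0 + 1 + 0 + 1 + 0 + 0 = 3 ≡ 1 (mod 2).
  s_4 = 1 + 0 + 1 + 1 + 0 + 1 + 0 + 0 = 4 ≡ 0 (mod 2).
s = (0, 0, 1, 0)^T — this equals column 2 of H (binary 0010), so error is at position 2.
Correct: flip bit 2 of r = 110010110010000 to get c = 100010110010000.


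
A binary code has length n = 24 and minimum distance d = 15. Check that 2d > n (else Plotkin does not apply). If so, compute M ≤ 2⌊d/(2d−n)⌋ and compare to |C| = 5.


Plotkin bound M ≤ 4; given |C| = 5 > bound (violated).

Check applicability: 2d = 30, n = 24.
2d − n = 6 > 0, so Plotkin applies.
Compute d/(2d−n) = 15/6 ≈ 2.5000.
⌊d/(2d−n)⌋ = 2.
Plotkin bound: M ≤ 2·2 = 4.
Given |C| = 5, check: VIOLATED.
This |C| is above the Plotkin bound, so no binary code with n = 24, d = 15 and 5 codewords exists.


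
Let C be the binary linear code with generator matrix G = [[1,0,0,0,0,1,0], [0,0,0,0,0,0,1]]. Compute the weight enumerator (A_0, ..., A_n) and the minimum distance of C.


Weight distribution: A_0 = 1, A_1 = 1, A_2 = 1, A_3 = 1. Minimum distance d = 1.

Enumerate all 2^2 = 4 messages m ∈ F_2^2.
For each, compute codeword c = mG in F_2^7, then tally its weight.
  m = 00 → c = 0000000, weight = 0.
  m = 10 → c = 1000010, weight = 2.
  m = 01 → c = 0000001, weight = 1.
  m = 11 → c = 1000011, weight = 3.
Tally weights:
  weight 0: 1 codewords.
  weight 1: 1 codewords.
  weight 2: 1 codewords.
  weight 3: 1 codewords.
Minimum distance d = smallest w > 0 with A_w > 0 = 1.
Sanity: Σ A_w = 4 = 2^2 = 4 ✓.


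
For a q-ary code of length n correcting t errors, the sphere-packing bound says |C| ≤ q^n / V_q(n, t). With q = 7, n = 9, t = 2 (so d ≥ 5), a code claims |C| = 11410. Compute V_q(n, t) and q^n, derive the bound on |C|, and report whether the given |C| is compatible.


V_q(n, t) = 1351, q^n = 40353607, Hamming bound = 29869, |C| = 11410 ≤ bound (satisfied).

Step 1: Compute V_q(n, t) = Σ_{j=0}^2 C(n, j) (q−1)^j.
  j = 0: C(9,0)·(6)^0 = 1·1 = 1.
  j = 1: C(9,1)·(6)^1 = 9·6 = 54.
  j = 2: C(9,2)·(6)^2 = 36·36 = 1296.
  V_q(n, t) = 1 + 54 + 1296 = 1351.
Step 2: q^n = 7^9 = 40353607.
Step 3: Hamming bound ⌊q^n / V_q(n,t)⌋ = ⌊40353607/1351⌋ = 29869.
Step 4: Compare |C| = 11410 to 29869: satisfied.
The claimed |C| lies below the Hamming bound.


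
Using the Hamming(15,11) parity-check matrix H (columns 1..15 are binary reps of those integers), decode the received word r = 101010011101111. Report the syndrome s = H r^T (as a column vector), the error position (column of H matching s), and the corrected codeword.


s = (1, 1, 0, 0)^T, error position = 12, corrected codeword c = 101010011100111

Compute s = H r^T mod 2 one row at a time:
  s_1 = 1 + 1 + 1 + 0 + 1 + 1 + 1 + 1 = 7 ≡ 1 (mod 2).
  s_2 = 0 + 1 + 0 + 0 + 1 + 1 + 1 + 1 = 5 ≡ 1 (mod 2).
  s_3 = 0 + 1 + 0 + 0 + 1 + 0 + 1 + 1 = 4 ≡ 0 (mod 2).
  s_4 = 1 + 1 + 1 + 0 + 1 + 0 + 1 + 1 = 6 ≡ 0 (mod 2).
s = (1, 1, 0, 0)^T — this equals column 12 of H (binary 1100), so error is at position 12.
Correct: flip bit 12 of r = 101010011101111 to get c = 101010011100111.


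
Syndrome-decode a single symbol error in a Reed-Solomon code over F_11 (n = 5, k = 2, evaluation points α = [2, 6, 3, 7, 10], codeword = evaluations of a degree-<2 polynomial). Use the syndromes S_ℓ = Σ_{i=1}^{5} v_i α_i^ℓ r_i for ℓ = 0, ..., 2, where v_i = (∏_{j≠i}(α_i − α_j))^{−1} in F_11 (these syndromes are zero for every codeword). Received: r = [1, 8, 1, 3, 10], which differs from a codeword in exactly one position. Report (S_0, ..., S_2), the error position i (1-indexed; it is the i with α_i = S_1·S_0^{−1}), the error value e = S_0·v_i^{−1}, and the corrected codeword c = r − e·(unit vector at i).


S = (1, 2, 4), error at position 1, error magnitude e = 6, c = [6, 8, 1, 3, 10].

Step 1: column multipliers v_i = (∏_{j≠i}(α_i − α_j))^{−1} mod 11.
  i = 1 (α = 2): (2−6)(2−3)(2−7)(2−10) = (−4)·(−1)·(−5)·(−8) = 160 ≡ 6, so v_1 = 6^{−1} = 2 (mod 11).
  i = 2 (α = 6): (6−2)(6−3)(6−7)(6−10) = 4·3·(−1)·(−4) = 48 ≡ 4, so v_2 = 4^{−1} = 3 (mod 11).
  i = 3 (α = 3): (3−2)(3−6)(3−7)(3−10) = 1·(−3)·(−4)·(−7) = −84 ≡ 4, so v_3 = 4^{−1} = 3 (mod 11).
  i = 4 (α = 7): (7−2)(7−6)(7−3)(7−10) = 5·1·4·(−3) = −60 ≡ 6, so v_4 = 6^{−1} = 2 (mod 11).
  i = 5 (α = 10): (10−2)(10−6)(10−3)(10−7) = 8·4·7·3 = 672 ≡ 1, so v_5 = 1^{−1} = 1 (mod 11).
  v = [2, 3, 3, 2, 1].
Step 2: syndromes of r = [1, 8, 1, 3, 10] (all sums mod 11).
  S_0 = Σ v_i r_i = 2·1 + 3·8 + 3·1 + 2·3 + 1·10 = 45 ≡ 1.
  S_1 = Σ v_i α_i r_i = 2·2·1 + 3·6·8 + 3·3·1 + 2·7·3 + 1·10·10 = 299 ≡ 2.
  α_i^2 mod 11 = [4, 3, 9, 5, 1].
  S_2 = Σ v_i α_i^2 r_i = 2·4·1 + 3·3·8 + 3·9·1 + 2·5·3 + 1·1·10 = 147 ≡ 4.
  S = (1, 2, 4) ≠ 0, so r is not a codeword (an error is present).
Step 3: locate the error. For a single error e at position i, S_ℓ = v_i·e·α_i^ℓ, so α_err = S_1/S_0.
  S_0^{−1} = 1^{−1} = 1 (mod 11), so α_err = 2·1 = 2 ≡ 2 = α_1. Error position i = 1.
  Consistency check: S_2/S_1 = 4·6 = 24 ≡ 2 = α_err ✓ (single-error assumption holds).
Step 4: error magnitude e = S_0/v_1 = S_0·∏_{j≠1}(α_1 − α_j) = 1·6 = 6 ≡ 6 (mod 11).
Step 5: correct position 1: c_1 = r_1 − e = 1 − 6 ≡ 6 (mod 11). Hence c = [6, 8, 1, 3, 10].
  Check: interpolating c through the α_i gives m(x) = 5 + 6·x (degree < 2) with m(α_i) = c_i for every i, so c is indeed a codeword.


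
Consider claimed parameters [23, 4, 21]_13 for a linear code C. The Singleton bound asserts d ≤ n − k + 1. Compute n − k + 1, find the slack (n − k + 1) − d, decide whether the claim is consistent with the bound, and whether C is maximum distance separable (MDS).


Singleton RHS = n − k + 1 = 20, slack = -1, bound violated (no such code; not MDS).

Singleton bound: d ≤ n − k + 1.
Here n = 23, k = 4, so n − k + 1 = 20.
Given d = 21, check d ≤ 20: NO.
Slack = (n − k + 1) − d = -1.
The slack is negative: d = 21 exceeds n − k + 1 = 20 by 1, so the Singleton bound is violated and no linear [23, 4, 21]_13 code can exist. In particular it is not MDS (MDS requires d = n − k + 1 exactly).
Description: the claimed parameters are [23, 4, 21]_13; such a code would be impossible (violates the Singleton bound).


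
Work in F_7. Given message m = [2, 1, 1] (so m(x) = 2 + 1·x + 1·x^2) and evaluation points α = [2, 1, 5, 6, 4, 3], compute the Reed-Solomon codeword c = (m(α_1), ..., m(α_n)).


c = [1, 4, 4, 2, 1, 0]

Message polynomial: m(x) = 2 + 1·x + 1·x^2 (mod 7).
For each evaluation point α_i, compute m(α_i) mod 7:
  α_1 = 2: Horner steps 1 → 3 → 1, so m(2) = 1.
  α_2 = 1: Horner steps 1 → 2 → 4, so m(1) = 4.
  α_3 = 5: Horner steps 1 → 6 → 4, so m(5) = 4.
  α_4 = 6: Horner steps 1 → 0 → 2, so m(6) = 2.
  α_5 = 4: Horner steps 1 → 5 → 1, so m(4) = 1.
  α_6 = 3: Horner steps 1 → 4 → 0, so m(3) = 0.
Codeword c = [1, 4, 4, 2, 1, 0] ∈ F_7^6.


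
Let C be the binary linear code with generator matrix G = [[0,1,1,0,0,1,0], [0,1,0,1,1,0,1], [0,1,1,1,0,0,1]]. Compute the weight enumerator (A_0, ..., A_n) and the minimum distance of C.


Weight distribution: A_0 = 1, A_2 = 1, A_3 = 3, A_4 = 2, A_5 = 1. Minimum distance d = 2.

Enumerate all 2^3 = 8 messages m ∈ F_2^3.
For each, compute codeword c = mG in F_2^7, then tally its weight.
  m = 000 → c = 0000000, weight = 0.
  m = 100 → c = 0110010, weight = 3.
  m = 010 → c = 0101101, weight = 4.
  m = 110 → c = 0011111, weight = 5.
  m = 001 → c = 0111001, weight = 4.
  m = 101 → c = 0001011, weight = 3.
  m = 011 → c = 0010100, weight = 2.
  m = 111 → c = 0100110, weight = 3.
Tally weights:
  weight 0: 1 codewords.
  weight 2: 1 codewords.
  weight 3: 3 codewords.
  weight 4: 2 codewords.
  weight 5: 1 codewords.
Minimum distance d = smallest w > 0 with A_w > 0 = 2.
Sanity: Σ A_w = 8 = 2^3 = 8 ✓.


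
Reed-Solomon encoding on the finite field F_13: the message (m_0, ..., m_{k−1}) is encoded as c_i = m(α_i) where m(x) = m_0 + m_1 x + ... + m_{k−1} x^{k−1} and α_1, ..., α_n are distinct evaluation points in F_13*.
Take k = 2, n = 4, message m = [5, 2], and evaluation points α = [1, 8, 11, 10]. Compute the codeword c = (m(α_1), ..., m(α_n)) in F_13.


c = [7, 8, 1, 12]

Message polynomial: m(x) = 5 + 2·x (mod 13).
For each evaluation point α_i, compute m(α_i) mod 13:
  α_1 = 1: Horner steps 2 → 7, so m(1) = 7.
  α_2 = 8: Horner steps 2 → 8, so m(8) = 8.
  α_3 = 11: Horner steps 2 → 1, so m(11) = 1.
  α_4 = 10: Horner steps 2 → 12, so m(10) = 12.
Codeword c = [7, 8, 1, 12] ∈ F_13^4.


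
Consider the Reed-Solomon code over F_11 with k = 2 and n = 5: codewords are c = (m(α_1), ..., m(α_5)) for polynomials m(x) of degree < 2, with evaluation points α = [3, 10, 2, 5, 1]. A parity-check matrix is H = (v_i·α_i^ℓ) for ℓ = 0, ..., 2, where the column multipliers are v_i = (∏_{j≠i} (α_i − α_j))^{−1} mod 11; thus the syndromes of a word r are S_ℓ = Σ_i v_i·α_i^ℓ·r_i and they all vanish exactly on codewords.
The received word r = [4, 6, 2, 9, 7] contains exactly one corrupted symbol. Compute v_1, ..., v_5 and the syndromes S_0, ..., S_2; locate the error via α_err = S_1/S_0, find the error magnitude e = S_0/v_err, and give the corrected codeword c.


S = (3, 9, 5), error at position 1, error magnitude e = 7, c = [8, 6, 2, 9, 7].

Step 1: column multipliers v_i = (∏_{j≠i}(α_i − α_j))^{−1} mod 11.
  i = 1 (α = 3): (3−10)(3−2)(3−5)(3−1) = (−7)·1·(−2)·2 = 28 ≡ 6, so v_1 = 6^{−1} = 2 (mod 11).
  i = 2 (α = 10): (10−3)(10−2)(10−5)(10−1) = 7·8·5·9 = 2520 ≡ 1, so v_2 = 1^{−1} = 1 (mod 11).
  i = 3 (α = 2): (2−3)(2−10)(2−5)(2−1) = (−1)·(−8)·(−3)·1 = −24 ≡ 9, so v_3 = 9^{−1} = 5 (mod 11).
  i = 4 (α = 5): (5−3)(5−10)(5−2)(5−1) = 2·(−5)·3·4 = −120 ≡ 1, so v_4 = 1^{−1} = 1 (mod 11).
  i = 5 (α = 1): (1−3)(1−10)(1−2)(1−5) = (−2)·(−9)·(−1)·(−4) = 72 ≡ 6, so v_5 = 6^{−1} = 2 (mod 11).
  v = [2, 1, 5, 1, 2].
Step 2: syndromes of r = [4, 6, 2, 9, 7] (all sums mod 11).
  S_0 = Σ v_i r_i = 2·4 + 1·6 + 5·2 + 1·9 + 2·7 = 47 ≡ 3.
  S_1 = Σ v_i α_i r_i = 2·3·4 + 1·10·6 + 5·2·2 + 1·5·9 + 2·1·7 = 163 ≡ 9.
  α_i^2 mod 11 = [9, 1, 4, 3, 1].
  S_2 = Σ v_i α_i^2 r_i = 2·9·4 + 1·1·6 + 5·4·2 + 1·3·9 + 2·1·7 = 159 ≡ 5.
  S = (3, 9, 5) ≠ 0, so r is not a codeword (an error is present).
Step 3: locate the error. For a single error e at position i, S_ℓ = v_i·e·α_i^ℓ, so α_err = S_1/S_0.
  S_0^{−1} = 3^{−1} = 4 (mod 11), so α_err = 9·4 = 36 ≡ 3 = α_1. Error position i = 1.
  Consistency check: S_2/S_1 = 5·5 = 25 ≡ 3 = α_err ✓ (single-error assumption holds).
Step 4: error magnitude e = S_0/v_1 = S_0·∏_{j≠1}(α_1 − α_j) = 3·6 = 18 ≡ 7 (mod 11).
Step 5: correct position 1: c_1 = r_1 − e = 4 − 7 ≡ 8 (mod 11). Hence c = [8, 6, 2, 9, 7].
  Check: interpolating c through the α_i gives m(x) = 1 + 6·x (degree < 2) with m(α_i) = c_i for every i, so c is indeed a codeword.


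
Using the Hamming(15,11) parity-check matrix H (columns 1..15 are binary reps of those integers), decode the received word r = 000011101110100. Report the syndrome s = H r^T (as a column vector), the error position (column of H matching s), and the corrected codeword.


s = (0, 0, 0, 1)^T, error position = 1, corrected codeword c = 100011101110100

Compute s = H r^T mod 2 one row at a time:
  s_1 = 0 + 1 + 1 + 1 + 0 + 1 + 0 + 0 = 4 ≡ 0 (mod 2).
  s_2 = 0 + 1 + 1 + 1 + 0 + 1 + 0 + 0 = 4 ≡ 0 (mod 2).
  s_3 = 0 + 0 + 1 + 1 + 1 + 1 + 0 + 0 = 4 ≡ 0 (mod 2).
  s_4 = 0 + 0 + 1 + 1 + 1 + 1 + 1 + 0 = 5 ≡ 1 (mod 2).
s = (0, 0, 0, 1)^T — this equals column 1 of H (binary 0001), so error is at position 1.
Correct: flip bit 1 of r = 000011101110100 to get c = 100011101110100.


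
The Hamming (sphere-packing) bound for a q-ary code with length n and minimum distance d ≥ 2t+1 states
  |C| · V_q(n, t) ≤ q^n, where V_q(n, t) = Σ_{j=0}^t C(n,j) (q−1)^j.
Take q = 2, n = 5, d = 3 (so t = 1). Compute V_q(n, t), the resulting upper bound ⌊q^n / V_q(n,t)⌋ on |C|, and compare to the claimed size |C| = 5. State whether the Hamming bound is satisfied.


V_q(n, t) = 6, q^n = 32, Hamming bound = 5, |C| = 5 ≤ bound (satisfied).

Step 1: Compute V_q(n, t) = Σ_{j=0}^1 C(n, j) (q−1)^j.
  j = 0: C(5,0)·(1)^0 = 1·1 = 1.
  j = 1: C(5,1)·(1)^1 = 5·1 = 5.
  V_q(n, t) = 1 + 5 = 6.
Step 2: q^n = 2^5 = 32.
Step 3: Hamming bound ⌊q^n / V_q(n,t)⌋ = ⌊32/6⌋ = 5.
Step 4: Compare |C| = 5 to 5: satisfied.
The claimed |C| lies at the Hamming bound (tight).


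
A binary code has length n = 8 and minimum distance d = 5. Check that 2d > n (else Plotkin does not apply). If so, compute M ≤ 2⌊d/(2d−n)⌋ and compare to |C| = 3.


Plotkin bound M ≤ 4; given |C| = 3 ≤ bound (satisfied).

Check applicability: 2d = 10, n = 8.
2d − n = 2 > 0, so Plotkin applies.
Compute d/(2d−n) = 5/2 ≈ 2.5000.
⌊d/(2d−n)⌋ = 2.
Plotkin bound: M ≤ 2·2 = 4.
Given |C| = 3, check: satisfied.
This |C| is below the Plotkin bound.


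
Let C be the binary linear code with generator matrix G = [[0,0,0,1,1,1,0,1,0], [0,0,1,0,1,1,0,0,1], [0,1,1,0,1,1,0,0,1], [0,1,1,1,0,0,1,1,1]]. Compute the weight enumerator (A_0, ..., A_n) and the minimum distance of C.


Weight distribution: A_0 = 1, A_1 = 2, A_2 = 1, A_4 = 3, A_5 = 6, A_6 = 3. Minimum distance d = 1.

Enumerate all 2^4 = 16 messages m ∈ F_2^4.
For each, compute codeword c = mG in F_2^9, then tally its weight.
  m = 0000 → c = 000000000, weight = 0.
  m = 1000 → c = 000111010, weight = 4.
  m = 0100 → c = 001011001, weight = 4.
  m = 1100 → c = 001100011, weight = 4.
  m = 0010 → c = 011011001, weight = 5.
  m = 1010 → c = 011100011, weight = 5.
  m = 0110 → c = 010000000, weight = 1.
  m = 1110 → c = 010111010, weight = 5.
  m = 0001 → c = 011100111, weight = 6.
  m = 1001 → c = 011011101, weight = 6.
  m = 0101 → c = 010111110, weight = 6.
  m = 1101 → c = 010000100, weight = 2.
  m = 0011 → c = 000111110, weight = 5.
  m = 1011 → c = 000000100, weight = 1.
  m = 0111 → c = 001100111, weight = 5.
  m = 1111 → c = 001011101, weight = 5.
Tally weights:
  weight 0: 1 codewords.
  weight 1: 2 codewords.
  weight 2: 1 codewords.
  weight 4: 3 codewords.
  weight 5: 6 codewords.
  weight 6: 3 codewords.
Minimum distance d = smallest w > 0 with A_w > 0 = 1.
Sanity: Σ A_w = 16 = 2^4 = 16 ✓.


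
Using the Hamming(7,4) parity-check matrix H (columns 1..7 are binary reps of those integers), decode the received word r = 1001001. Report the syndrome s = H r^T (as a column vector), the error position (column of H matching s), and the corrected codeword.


s = (0, 1, 0)^T, error position = 2, corrected codeword c = 1101001

Compute s = H r^T mod 2 one row at a time:
  s_1 = 1 + 0 + 0 + 1 = 2 ≡ 0 (mod 2).
  s_2 = 0 + 0 + 0 + 1 = 1 ≡ 1 (mod 2).
  s_3 = 1 + 0 + 0 + 1 = 2 ≡ 0 (mod 2).
s = (0, 1, 0)^T — this equals column 2 of H (binary 010), so error is at position 2.
Correct: flip bit 2 of r = 1001001 to get c = 1101001.


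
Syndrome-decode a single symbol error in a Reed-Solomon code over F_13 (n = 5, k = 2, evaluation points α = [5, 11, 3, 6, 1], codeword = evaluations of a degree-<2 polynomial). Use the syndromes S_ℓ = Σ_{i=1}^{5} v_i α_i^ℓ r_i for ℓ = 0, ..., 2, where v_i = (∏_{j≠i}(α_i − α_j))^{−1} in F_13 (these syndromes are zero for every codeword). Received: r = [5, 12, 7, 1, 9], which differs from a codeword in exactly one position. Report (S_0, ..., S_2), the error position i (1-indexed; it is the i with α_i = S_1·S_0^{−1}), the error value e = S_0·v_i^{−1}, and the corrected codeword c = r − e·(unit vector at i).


S = (12, 7, 3), error at position 4, error magnitude e = 10, c = [5, 12, 7, 4, 9].

Step 1: column multipliers v_i = (∏_{j≠i}(α_i − α_j))^{−1} mod 13.
  i = 1 (α = 5): (5−11)(5−3)(5−6)(5−1) = (−6)·2·(−1)·4 = 48 ≡ 9, so v_1 = 9^{−1} = 3 (mod 13).
  i = 2 (α = 11): (11−5)(11−3)(11−6)(11−1) = 6·8·5·10 = 2400 ≡ 8, so v_2 = 8^{−1} = 5 (mod 13).
  i = 3 (α = 3): (3−5)(3−11)(3−6)(3−1) = (−2)·(−8)·(−3)·2 = −96 ≡ 8, so v_3 = 8^{−1} = 5 (mod 13).
  i = 4 (α = 6): (6−5)(6−11)(6−3)(6−1) = 1·(−5)·3·5 = −75 ≡ 3, so v_4 = 3^{−1} = 9 (mod 13).
  i = 5 (α = 1): (1−5)(1−11)(1−3)(1−6) = (−4)·(−10)·(−2)·(−5) = 400 ≡ 10, so v_5 = 10^{−1} = 4 (mod 13).
  v = [3, 5, 5, 9, 4].
Step 2: syndromes of r = [5, 12, 7, 1, 9] (all sums mod 13).
  S_0 = Σ v_i r_i = 3·5 + 5·12 + 5·7 + 9·1 + 4·9 = 155 ≡ 12.
  S_1 = Σ v_i α_i r_i = 3·5·5 + 5·11·12 + 5·3·7 + 9·6·1 + 4·1·9 = 930 ≡ 7.
  α_i^2 mod 13 = [12, 4, 9, 10, 1].
  S_2 = Σ v_i α_i^2 r_i = 3·12·5 + 5·4·12 + 5·9·7 + 9·10·1 + 4·1·9 = 861 ≡ 3.
  S = (12, 7, 3) ≠ 0, so r is not a codeword (an error is present).
Step 3: locate the error. For a single error e at position i, S_ℓ = v_i·e·α_i^ℓ, so α_err = S_1/S_0.
  S_0^{−1} = 12^{−1} = 12 (mod 13), so α_err = 7·12 = 84 ≡ 6 = α_4. Error position i = 4.
  Consistency check: S_2/S_1 = 3·2 = 6 ≡ 6 = α_err ✓ (single-error assumption holds).
Step 4: error magnitude e = S_0/v_4 = S_0·∏_{j≠4}(α_4 − α_j) = 12·3 = 36 ≡ 10 (mod 13).
Step 5: correct position 4: c_4 = r_4 − e = 1 − 10 ≡ 4 (mod 13). Hence c = [5, 12, 7, 4, 9].
  Check: interpolating c through the α_i gives m(x) = 10 + 12·x (degree < 2) with m(α_i) = c_i for every i, so c is indeed a codeword.


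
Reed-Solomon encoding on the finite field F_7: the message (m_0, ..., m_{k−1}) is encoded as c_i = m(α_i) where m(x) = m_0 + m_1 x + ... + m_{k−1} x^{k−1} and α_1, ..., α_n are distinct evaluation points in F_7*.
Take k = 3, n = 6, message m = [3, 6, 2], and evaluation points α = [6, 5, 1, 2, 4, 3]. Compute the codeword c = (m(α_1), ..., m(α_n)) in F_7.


c = [6, 6, 4, 2, 3, 4]

Message polynomial: m(x) = 3 + 6·x + 2·x^2 (mod 7).
For each evaluation point α_i, compute m(α_i) mod 7:
  α_1 = 6: Horner steps 2 → 4 → 6, so m(6) = 6.
  α_2 = 5: Horner steps 2 → 2 → 6, so m(5) = 6.
  α_3 = 1: Horner steps 2 → 1 → 4, so m(1) = 4.
  α_4 = 2: Horner steps 2 → 3 → 2, so m(2) = 2.
  α_5 = 4: Horner steps 2 → 0 → 3, so m(4) = 3.
  α_6 = 3: Horner steps 2 → 5 → 4, so m(3) = 4.
Codeword c = [6, 6, 4, 2, 3, 4] ∈ F_7^6.
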